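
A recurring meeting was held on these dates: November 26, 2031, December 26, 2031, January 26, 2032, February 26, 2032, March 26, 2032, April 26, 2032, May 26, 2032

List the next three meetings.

Gaps: 30, 31, 31, 29, 31, 30 days — not constant. Every event is on the 26th of the month.
Pattern: the 26th of each month.
June 2032: June 26, 2032.
Next: July 2032 → July 26, 2032.
August 2032: August 26, 2032.

June 26, 2032; July 26, 2032; August 26, 2032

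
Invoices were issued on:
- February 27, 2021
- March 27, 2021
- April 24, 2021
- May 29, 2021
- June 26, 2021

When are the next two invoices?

July 31, 2021; August 28, 2021

All Saturdays; the gaps (28, 28, 35, 28) vary with month length.
This is the last Saturday of each month.
Last Saturday of July 2021: July 31, 2021.
Last Saturday of August 2021: August 28, 2021.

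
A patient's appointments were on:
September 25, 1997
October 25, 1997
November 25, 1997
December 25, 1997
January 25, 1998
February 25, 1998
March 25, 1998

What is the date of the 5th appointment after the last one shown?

Gaps: 30, 31, 30, 31, 31, 28 days — not constant. Every event is on the 25th of the month.
Pattern: the 25th of each month.
Next: April 1998 → April 25, 1998.
Next: May 1998 → May 25, 1998.
June 1998: June 25, 1998.
July 1998: July 25, 1998.
August 1998: August 25, 1998.

August 25, 1998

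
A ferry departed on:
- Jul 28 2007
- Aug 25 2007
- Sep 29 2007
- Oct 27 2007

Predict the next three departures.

All Saturdays; the gaps (28, 35, 28) vary with month length.
This is the last Saturday of each month.
Last Saturday of November 2007: Nov 24 2007.
Last Saturday of December 2007: Dec 29 2007.
Last Saturday of January 2008: Jan 26 2008.

Nov 24 2007, Dec 29 2007, Jan 26 2008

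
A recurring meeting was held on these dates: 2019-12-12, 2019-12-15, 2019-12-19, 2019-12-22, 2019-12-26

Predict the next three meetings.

2019-12-29, 2020-01-02, 2020-01-05

Gaps: 3, 4, 3, 4 days — not constant, but cyclic with period 2.
The events fall on every Thursday and Sunday.
The following Sunday is 2019-12-29.
The following Thursday is 2020-01-02.
Next Sunday: 2020-01-05.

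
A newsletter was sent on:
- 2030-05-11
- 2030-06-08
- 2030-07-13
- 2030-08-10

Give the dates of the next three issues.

Gaps: 28, 35, 28 days — a mix of 28 and 35. Every date is a Saturday.
Each is the 2nd Saturday of its month.
2nd Saturday of September 2030: 2030-09-14.
October 2030 — 2nd Saturday is 2030-10-12.
November 2030 — 2nd Saturday is 2030-11-09.

2030-09-14, 2030-10-12, 2030-11-09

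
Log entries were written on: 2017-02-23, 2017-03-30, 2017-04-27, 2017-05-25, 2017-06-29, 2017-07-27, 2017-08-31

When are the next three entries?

2017-09-28, 2017-10-26, 2017-11-30

All Thursdays; the gaps (35, 28, 28, 35, 28, 35) vary with month length.
This is the last Thursday of each month.
Last Thursday of September 2017: 2017-09-28.
October 2017 ends with Thursday 2017-10-26.
November 2017 ends with Thursday 2017-11-30.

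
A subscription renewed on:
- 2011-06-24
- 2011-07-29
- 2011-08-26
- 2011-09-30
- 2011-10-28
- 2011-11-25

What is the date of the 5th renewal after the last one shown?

These are Fridays with 35, 28, 35, 28, 28-day gaps.
Each is the final Friday of its month — 2011-07-29 is past the 28th, so '4th Friday' doesn't fit.
Last Friday of December 2011: 2011-12-30.
Last Friday of January 2012: 2012-01-27.
February 2012 ends with Friday 2012-02-24.
Last Friday of March 2012: 2012-03-30.
Last Friday of April 2012: 2012-04-27.

2012-04-27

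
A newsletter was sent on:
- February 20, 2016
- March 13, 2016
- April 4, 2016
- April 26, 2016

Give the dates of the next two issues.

The spacing is 22, 22, 22 days — always 22 days.
April 26, 2016 + 22 days = May 18, 2016.
May 18, 2016 + 22 days = June 9, 2016.

May 18, 2016; June 9, 2016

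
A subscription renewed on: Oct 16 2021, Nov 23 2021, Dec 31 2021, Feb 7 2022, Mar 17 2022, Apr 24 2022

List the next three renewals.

Every event comes 38 days after the last (38, 38, 38, 38, 38).
Apr 24 2022 + 38 days = Jun 1 2022.
Jun 1 2022 + 38 days = Jul 9 2022.
Jul 9 2022 + 38 days = Aug 16 2022.

Jun 1 2022, Jul 9 2022, Aug 16 2022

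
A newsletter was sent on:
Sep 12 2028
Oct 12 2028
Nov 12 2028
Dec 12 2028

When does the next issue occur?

Jan 12 2029

Each date is the 12th; the gaps (30, 31, 30) track the month lengths.
The rule is the 12th of each month.
Next: January 2029 → Jan 12 2029.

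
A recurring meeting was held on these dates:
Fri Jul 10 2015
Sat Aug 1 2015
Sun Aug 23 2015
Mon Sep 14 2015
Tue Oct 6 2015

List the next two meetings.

Every event comes 22 days after the last (22, 22, 22, 22).
Tue Oct 6 2015 + 22 days = Wed Oct 28 2015.
Wed Oct 28 2015 + 22 days = Thu Nov 19 2015.

Wed Oct 28 2015, Thu Nov 19 2015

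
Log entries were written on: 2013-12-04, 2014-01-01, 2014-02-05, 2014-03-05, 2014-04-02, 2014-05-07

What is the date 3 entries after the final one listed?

2014-08-06

All dates are Wednesdays, 28, 35, 28, 28, 35 days apart.
Specifically, the 1st Wednesday of each month.
June 2014 — 1st Wednesday is 2014-06-04.
1st Wednesday of July 2014: 2014-07-02.
August 2014 — 1st Wednesday is 2014-08-06.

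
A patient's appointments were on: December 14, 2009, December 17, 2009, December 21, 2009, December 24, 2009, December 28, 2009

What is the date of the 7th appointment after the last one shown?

January 21, 2010

The gap pattern 3, 4, 3, 4 repeats every 2 events.
These are the Mondays and Thursdays of each week.
Next Thursday: December 31, 2009.
Next Monday: January 4, 2010.
The following Thursday is January 7, 2010.
Next Monday: January 11, 2010.
Next Thursday: January 14, 2010.
The following Monday is January 18, 2010.
The following Thursday is January 21, 2010.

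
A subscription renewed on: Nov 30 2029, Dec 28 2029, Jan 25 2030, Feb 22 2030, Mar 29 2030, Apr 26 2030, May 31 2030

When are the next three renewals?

Jun 28 2030, Jul 26 2030, Aug 30 2030

Every date is a Friday; gaps 28, 28, 28, 35, 28, 35 days.
Each is the last Friday of its month (at least one falls on the 29th or later, ruling out '4th Friday').
June 2030 ends with Friday Jun 28 2030.
Last Friday of July 2030: Jul 26 2030.
August 2030 ends with Friday Aug 30 2030.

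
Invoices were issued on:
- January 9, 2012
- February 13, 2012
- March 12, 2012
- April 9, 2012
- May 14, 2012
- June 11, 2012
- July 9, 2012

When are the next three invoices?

August 13, 2012; September 10, 2012; October 8, 2012

These are Mondays at 28- or 35-day spacing (35, 28, 28, 35, 28, 28).
The pattern: 2nd Monday of the month.
2nd Monday of August 2012: August 13, 2012.
2nd Monday of September 2012: September 10, 2012.
October 2012 — 2nd Monday is October 8, 2012.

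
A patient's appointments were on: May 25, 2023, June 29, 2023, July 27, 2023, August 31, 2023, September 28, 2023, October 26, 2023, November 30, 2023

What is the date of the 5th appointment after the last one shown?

April 25, 2024

All Thursdays; the gaps (35, 28, 35, 28, 28, 35) vary with month length.
This is the last Thursday of each month.
Last Thursday of December 2023: December 28, 2023.
Last Thursday of January 2024: January 25, 2024.
February 2024 ends with Thursday February 29, 2024.
March 2024 ends with Thursday March 28, 2024.
April 2024 ends with Thursday April 25, 2024.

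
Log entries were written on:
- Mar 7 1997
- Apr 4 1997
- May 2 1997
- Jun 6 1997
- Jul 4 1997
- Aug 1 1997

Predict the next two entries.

These are Fridays at 28- or 35-day spacing (28, 28, 35, 28, 28).
The pattern: 1st Friday of the month.
1st Friday of September 1997: Sep 5 1997.
October 1997 — 1st Friday is Oct 3 1997.

Sep 5 1997, Oct 3 1997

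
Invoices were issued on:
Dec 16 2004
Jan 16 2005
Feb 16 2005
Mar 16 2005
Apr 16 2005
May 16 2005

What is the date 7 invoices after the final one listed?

The day-of-month is always 16 (31, 31, 28, 31, 30 days between events).
So this recurs on the 16th of each month.
Next: June 2005 → Jun 16 2005.
July 2005: Jul 16 2005.
August 2005: Aug 16 2005.
September 2005: Sep 16 2005.
October 2005: Oct 16 2005.
November 2005: Nov 16 2005.
Next: December 2005 → Dec 16 2005.

Dec 16 2005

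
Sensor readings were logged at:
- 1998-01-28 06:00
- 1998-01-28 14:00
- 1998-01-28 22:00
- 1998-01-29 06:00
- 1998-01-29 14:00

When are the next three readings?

1998-01-29 22:00, 1998-01-30 06:00, 1998-01-30 14:00

Gaps: 8, 8, 8, 8 hours — each event is 8 hours after the previous one.
1998-01-29 14:00 + 8 h = 1998-01-29 22:00.
1998-01-29 22:00 + 8 h = 1998-01-30 06:00.
1998-01-30 06:00 + 8 h = 1998-01-30 14:00.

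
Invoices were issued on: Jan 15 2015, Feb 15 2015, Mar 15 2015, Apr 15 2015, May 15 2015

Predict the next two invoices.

Jun 15 2015, Jul 15 2015

Each date is the 15th; the gaps (31, 28, 31, 30) track the month lengths.
The rule is the 15th of each month.
Next: June 2015 → Jun 15 2015.
July 2015: Jul 15 2015.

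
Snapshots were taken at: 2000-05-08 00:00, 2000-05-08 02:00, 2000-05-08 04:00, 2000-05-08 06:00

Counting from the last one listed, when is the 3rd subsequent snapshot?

2000-05-08 12:00

Spacing: 2, 2, 2 h — constant 2 h.
2000-05-08 06:00 + 2 h = 2000-05-08 08:00.
2000-05-08 08:00 + 2 h = 2000-05-08 10:00.
2000-05-08 10:00 + 2 h = 2000-05-08 12:00.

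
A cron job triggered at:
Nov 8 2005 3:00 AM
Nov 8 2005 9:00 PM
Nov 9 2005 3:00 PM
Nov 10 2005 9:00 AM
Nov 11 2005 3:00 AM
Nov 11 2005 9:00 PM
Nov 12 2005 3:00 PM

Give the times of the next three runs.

The interval is a steady 18 hours (18, 18, 18, 18, 18, 18).
Nov 12 2005 3:00 PM + 18 h = Nov 13 2005 9:00 AM.
Nov 13 2005 9:00 AM + 18 h = Nov 14 2005 3:00 AM.
Nov 14 2005 3:00 AM + 18 h = Nov 14 2005 9:00 PM.

Nov 13 2005 9:00 AM, Nov 14 2005 3:00 AM, Nov 14 2005 9:00 PM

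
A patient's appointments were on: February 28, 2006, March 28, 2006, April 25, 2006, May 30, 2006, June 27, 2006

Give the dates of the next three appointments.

July 25, 2006; August 29, 2006; September 26, 2006

Every date is a Tuesday; gaps 28, 28, 35, 28 days.
Each is the last Tuesday of its month (at least one falls on the 29th or later, ruling out '4th Tuesday').
Last Tuesday of July 2006: July 25, 2006.
Last Tuesday of August 2006: August 29, 2006.
Last Tuesday of September 2006: September 26, 2006.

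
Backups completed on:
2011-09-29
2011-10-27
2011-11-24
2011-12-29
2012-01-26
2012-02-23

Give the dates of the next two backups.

2012-03-29, 2012-04-26

Every date is a Thursday; gaps 28, 28, 35, 28, 28 days.
Each is the last Thursday of its month (at least one falls on the 29th or later, ruling out '4th Thursday').
March 2012 ends with Thursday 2012-03-29.
Last Thursday of April 2012: 2012-04-26.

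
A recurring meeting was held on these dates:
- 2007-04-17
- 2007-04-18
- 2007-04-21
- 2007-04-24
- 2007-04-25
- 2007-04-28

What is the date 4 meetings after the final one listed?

2007-05-08

Gaps: 1, 3, 3, 1, 3 days — not constant, but cyclic with period 3.
The events fall on every Tuesday, Wednesday and Saturday.
Next Tuesday: 2007-05-01.
Next Wednesday: 2007-05-02.
Next Saturday: 2007-05-05.
Next Tuesday: 2007-05-08.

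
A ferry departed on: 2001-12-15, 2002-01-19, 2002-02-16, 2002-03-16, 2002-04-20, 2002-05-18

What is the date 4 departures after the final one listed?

All dates are Saturdays, 35, 28, 28, 35, 28 days apart.
Specifically, the 3rd Saturday of each month.
June 2002 — 3rd Saturday is 2002-06-15.
3rd Saturday of July 2002: 2002-07-20.
3rd Saturday of August 2002: 2002-08-17.
September 2002 — 3rd Saturday is 2002-09-21.

2002-09-21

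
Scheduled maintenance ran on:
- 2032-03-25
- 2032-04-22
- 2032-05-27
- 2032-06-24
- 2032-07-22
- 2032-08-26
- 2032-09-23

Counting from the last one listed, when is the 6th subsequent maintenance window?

2033-03-24

Gaps: 28, 35, 28, 28, 35, 28 days — a mix of 28 and 35. Every date is a Thursday.
Each is the 4th Thursday of its month.
October 2032 — 4th Thursday is 2032-10-28.
November 2032 — 4th Thursday is 2032-11-25.
4th Thursday of December 2032: 2032-12-23.
January 2033 — 4th Thursday is 2033-01-27.
4th Thursday of February 2033: 2033-02-24.
March 2033 — 4th Thursday is 2033-03-24.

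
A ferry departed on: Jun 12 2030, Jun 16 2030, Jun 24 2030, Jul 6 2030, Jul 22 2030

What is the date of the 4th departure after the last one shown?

Nov 3 2030

Gaps: 4, 8, 12, 16 days — each gap is 4 larger than the previous one.
Next gap: 20 days. Jul 22 2030 + 20 days = Aug 11 2030.
Next gap: 24 days. Aug 11 2030 + 24 days = Sep 4 2030.
Next gap: 28 days. Sep 4 2030 + 28 days = Oct 2 2030.
Next gap: 32 days. Oct 2 2030 + 32 days = Nov 3 2030.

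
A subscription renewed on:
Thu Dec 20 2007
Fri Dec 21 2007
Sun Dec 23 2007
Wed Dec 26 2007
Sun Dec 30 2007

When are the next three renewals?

Fri Jan 4 2008, Thu Jan 10 2008, Thu Jan 17 2008

Intervals are 1, 2, 3, 4 days — an arithmetic progression with common difference 1.
Next gap: 5 days. Sun Dec 30 2007 + 5 days = Fri Jan 4 2008.
Next gap: 6 days. Fri Jan 4 2008 + 6 days = Thu Jan 10 2008.
Next gap: 7 days. Thu Jan 10 2008 + 7 days = Thu Jan 17 2008.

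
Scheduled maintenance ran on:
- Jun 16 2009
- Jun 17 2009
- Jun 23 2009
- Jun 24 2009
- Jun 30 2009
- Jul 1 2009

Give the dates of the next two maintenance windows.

Every event lands on a Tuesday or Wednesday (gaps cycle 1, 6, 1, 6, 1).
So the schedule is: every Tuesday and Wednesday.
The following Tuesday is Jul 7 2009.
The following Wednesday is Jul 8 2009.

Jul 7 2009, Jul 8 2009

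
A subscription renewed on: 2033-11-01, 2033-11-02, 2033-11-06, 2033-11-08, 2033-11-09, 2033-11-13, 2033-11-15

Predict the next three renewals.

2033-11-16, 2033-11-20, 2033-11-22

Every event lands on a Tuesday or Wednesday or Sunday (gaps cycle 1, 4, 2, 1, 4, 2).
So the schedule is: every Tuesday, Wednesday and Sunday.
The following Wednesday is 2033-11-16.
The following Sunday is 2033-11-20.
The following Tuesday is 2033-11-22.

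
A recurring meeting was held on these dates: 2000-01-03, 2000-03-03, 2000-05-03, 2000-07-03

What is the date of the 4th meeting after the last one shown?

Each date is the 3rd; the gaps (60, 61, 61) track the month lengths.
The rule is the 3rd of every 2 months.
September 2000: 2000-09-03.
Next: November 2000 → 2000-11-03.
January 2001: 2001-01-03.
March 2001: 2001-03-03.

2001-03-03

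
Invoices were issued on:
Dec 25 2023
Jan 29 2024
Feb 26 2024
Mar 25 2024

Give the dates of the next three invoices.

Apr 29 2024, May 27 2024, Jun 24 2024

Every date is a Monday; gaps 35, 28, 28 days.
Each is the last Monday of its month (at least one falls on the 29th or later, ruling out '4th Monday').
Last Monday of April 2024: Apr 29 2024.
May 2024 ends with Monday May 27 2024.
June 2024 ends with Monday Jun 24 2024.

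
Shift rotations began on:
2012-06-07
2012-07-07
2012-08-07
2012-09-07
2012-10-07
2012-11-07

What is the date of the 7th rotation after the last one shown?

2013-06-07

Gaps: 30, 31, 31, 30, 31 days — not constant. Every event is on the 7th of the month.
Pattern: the 7th of each month.
Next: December 2012 → 2012-12-07.
January 2013: 2013-01-07.
Next: February 2013 → 2013-02-07.
Next: March 2013 → 2013-03-07.
April 2013: 2013-04-07.
May 2013: 2013-05-07.
June 2013: 2013-06-07.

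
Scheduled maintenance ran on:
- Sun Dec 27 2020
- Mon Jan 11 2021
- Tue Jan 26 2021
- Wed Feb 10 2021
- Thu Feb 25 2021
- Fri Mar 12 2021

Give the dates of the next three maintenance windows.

Sat Mar 27 2021, Sun Apr 11 2021, Mon Apr 26 2021

Every event comes 15 days after the last (15, 15, 15, 15, 15).
Fri Mar 12 2021 + 15 days = Sat Mar 27 2021.
Sat Mar 27 2021 + 15 days = Sun Apr 11 2021.
Sun Apr 11 2021 + 15 days = Mon Apr 26 2021.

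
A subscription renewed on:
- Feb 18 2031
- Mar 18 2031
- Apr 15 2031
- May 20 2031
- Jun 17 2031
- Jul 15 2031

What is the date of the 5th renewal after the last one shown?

Dec 16 2031

These are Tuesdays at 28- or 35-day spacing (28, 28, 35, 28, 28).
The pattern: 3rd Tuesday of the month.
3rd Tuesday of August 2031: Aug 19 2031.
3rd Tuesday of September 2031: Sep 16 2031.
3rd Tuesday of October 2031: Oct 21 2031.
November 2031 — 3rd Tuesday is Nov 18 2031.
3rd Tuesday of December 2031: Dec 16 2031.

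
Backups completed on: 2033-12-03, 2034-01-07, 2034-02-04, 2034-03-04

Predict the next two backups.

All dates are Saturdays, 35, 28, 28 days apart.
Specifically, the 1st Saturday of each month.
April 2034 — 1st Saturday is 2034-04-01.
1st Saturday of May 2034: 2034-05-06.

2034-04-01, 2034-05-06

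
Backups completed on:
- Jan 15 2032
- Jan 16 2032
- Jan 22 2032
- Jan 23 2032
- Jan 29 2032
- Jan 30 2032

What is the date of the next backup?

Feb 5 2032

The gap pattern 1, 6, 1, 6, 1 repeats every 2 events.
These are the Thursdays and Fridays of each week.
The following Thursday is Feb 5 2032.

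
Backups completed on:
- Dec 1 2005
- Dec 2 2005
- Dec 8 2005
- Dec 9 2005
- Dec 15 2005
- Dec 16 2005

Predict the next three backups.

The gap pattern 1, 6, 1, 6, 1 repeats every 2 events.
These are the Thursdays and Fridays of each week.
Next Thursday: Dec 22 2005.
Next Friday: Dec 23 2005.
Next Thursday: Dec 29 2005.

Dec 22 2005, Dec 23 2005, Dec 29 2005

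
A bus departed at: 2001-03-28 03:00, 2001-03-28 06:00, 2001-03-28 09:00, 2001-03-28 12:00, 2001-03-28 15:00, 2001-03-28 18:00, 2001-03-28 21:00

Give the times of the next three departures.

Spacing: 3, 3, 3, 3, 3, 3 h — constant 3 h.
2001-03-28 21:00 + 3 h = 2001-03-29 00:00.
2001-03-29 00:00 + 3 h = 2001-03-29 03:00.
2001-03-29 03:00 + 3 h = 2001-03-29 06:00.

2001-03-29 00:00, 2001-03-29 03:00, 2001-03-29 06:00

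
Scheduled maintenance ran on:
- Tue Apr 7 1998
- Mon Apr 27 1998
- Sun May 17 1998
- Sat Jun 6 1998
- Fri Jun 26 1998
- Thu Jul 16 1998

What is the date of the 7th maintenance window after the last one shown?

Thu Dec 3 1998

Every event comes 20 days after the last (20, 20, 20, 20, 20).
Thu Jul 16 1998 + 20 days = Wed Aug 5 1998.
Wed Aug 5 1998 + 20 days = Tue Aug 25 1998.
Tue Aug 25 1998 + 20 days = Mon Sep 14 1998.
Mon Sep 14 1998 + 20 days = Sun Oct 4 1998.
Sun Oct 4 1998 + 20 days = Sat Oct 24 1998.
Sat Oct 24 1998 + 20 days = Fri Nov 13 1998.
Fri Nov 13 1998 + 20 days = Thu Dec 3 1998.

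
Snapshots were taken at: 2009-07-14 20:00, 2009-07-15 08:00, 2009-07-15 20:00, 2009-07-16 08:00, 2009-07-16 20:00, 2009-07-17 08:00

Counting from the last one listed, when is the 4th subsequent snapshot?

2009-07-19 08:00

Gaps: 12, 12, 12, 12, 12 hours — each event is 12 hours after the previous one.
2009-07-17 08:00 + 12 h = 2009-07-17 20:00.
2009-07-17 20:00 + 12 h = 2009-07-18 08:00.
2009-07-18 08:00 + 12 h = 2009-07-18 20:00.
2009-07-18 20:00 + 12 h = 2009-07-19 08:00.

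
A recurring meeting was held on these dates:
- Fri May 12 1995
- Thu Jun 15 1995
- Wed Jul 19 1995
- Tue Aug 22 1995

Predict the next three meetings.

The spacing is 34, 34, 34 days — always 34 days.
Tue Aug 22 1995 + 34 days = Mon Sep 25 1995.
Mon Sep 25 1995 + 34 days = Sun Oct 29 1995.
Sun Oct 29 1995 + 34 days = Sat Dec 2 1995.

Mon Sep 25 1995, Sun Oct 29 1995, Sat Dec 2 1995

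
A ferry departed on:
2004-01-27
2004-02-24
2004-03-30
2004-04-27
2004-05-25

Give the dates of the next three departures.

All Tuesdays; the gaps (28, 35, 28, 28) vary with month length.
This is the last Tuesday of each month.
June 2004 ends with Tuesday 2004-06-29.
July 2004 ends with Tuesday 2004-07-27.
Last Tuesday of August 2004: 2004-08-31.

2004-06-29, 2004-07-27, 2004-08-31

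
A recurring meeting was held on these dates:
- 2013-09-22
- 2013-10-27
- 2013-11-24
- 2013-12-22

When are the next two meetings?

2014-01-26, 2014-02-23

All dates are Sundays, 35, 28, 28 days apart.
Specifically, the 4th Sunday of each month.
4th Sunday of January 2014: 2014-01-26.
4th Sunday of February 2014: 2014-02-23.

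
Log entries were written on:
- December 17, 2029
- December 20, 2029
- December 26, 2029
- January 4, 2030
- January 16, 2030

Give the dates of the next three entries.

January 31, 2030; February 18, 2030; March 11, 2030

Gaps: 3, 6, 9, 12 days — each gap is 3 larger than the previous one.
Next gap: 15 days. January 16, 2030 + 15 days = January 31, 2030.
Next gap: 18 days. January 31, 2030 + 18 days = February 18, 2030.
Next gap: 21 days. February 18, 2030 + 21 days = March 11, 2030.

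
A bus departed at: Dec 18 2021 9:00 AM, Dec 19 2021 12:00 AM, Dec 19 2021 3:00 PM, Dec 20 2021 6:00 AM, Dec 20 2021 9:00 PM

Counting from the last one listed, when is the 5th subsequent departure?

Dec 24 2021 12:00 AM

Gaps: 15, 15, 15, 15 hours — each event is 15 hours after the previous one.
Dec 20 2021 9:00 PM + 15 h = Dec 21 2021 12:00 PM.
Dec 21 2021 12:00 PM + 15 h = Dec 22 2021 3:00 AM.
Dec 22 2021 3:00 AM + 15 h = Dec 22 2021 6:00 PM.
Dec 22 2021 6:00 PM + 15 h = Dec 23 2021 9:00 AM.
Dec 23 2021 9:00 AM + 15 h = Dec 24 2021 12:00 AM.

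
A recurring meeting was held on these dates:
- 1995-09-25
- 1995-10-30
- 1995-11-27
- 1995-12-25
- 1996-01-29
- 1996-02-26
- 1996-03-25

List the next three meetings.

These are Mondays with 35, 28, 28, 35, 28, 28-day gaps.
Each is the final Monday of its month — 1995-10-30 is past the 28th, so '4th Monday' doesn't fit.
April 1996 ends with Monday 1996-04-29.
May 1996 ends with Monday 1996-05-27.
Last Monday of June 1996: 1996-06-24.

1996-04-29, 1996-05-27, 1996-06-24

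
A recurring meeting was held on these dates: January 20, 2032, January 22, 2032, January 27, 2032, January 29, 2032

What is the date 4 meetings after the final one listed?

February 12, 2032

Every event lands on a Tuesday or Thursday (gaps cycle 2, 5, 2).
So the schedule is: every Tuesday and Thursday.
The following Tuesday is February 3, 2032.
Next Thursday: February 5, 2032.
Next Tuesday: February 10, 2032.
Next Thursday: February 12, 2032.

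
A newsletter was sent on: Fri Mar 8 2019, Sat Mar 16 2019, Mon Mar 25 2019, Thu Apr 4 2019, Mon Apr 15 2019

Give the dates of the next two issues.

Gaps: 8, 9, 10, 11 days — each gap is 1 larger than the previous one.
Next gap: 12 days. Mon Apr 15 2019 + 12 days = Sat Apr 27 2019.
Next gap: 13 days. Sat Apr 27 2019 + 13 days = Fri May 10 2019.

Sat Apr 27 2019, Fri May 10 2019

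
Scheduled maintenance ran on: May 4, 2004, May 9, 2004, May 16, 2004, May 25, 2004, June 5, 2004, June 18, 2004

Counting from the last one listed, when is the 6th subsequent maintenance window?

October 16, 2004

The spacing grows by 2 each time: 5, 7, 9, 11, 13 days.
Next gap: 15 days. June 18, 2004 + 15 days = July 3, 2004.
Next gap: 17 days. July 3, 2004 + 17 days = July 20, 2004.
Next gap: 19 days. July 20, 2004 + 19 days = August 8, 2004.
Next gap: 21 days. August 8, 2004 + 21 days = August 29, 2004.
Next gap: 23 days. August 29, 2004 + 23 days = September 21, 2004.
Next gap: 25 days. September 21, 2004 + 25 days = October 16, 2004.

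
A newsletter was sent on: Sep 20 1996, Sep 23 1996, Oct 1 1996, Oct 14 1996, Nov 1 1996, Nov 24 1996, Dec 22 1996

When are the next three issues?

Jan 24 1997, Mar 3 1997, Apr 15 1997

Gaps: 3, 8, 13, 18, 23, 28 days — each gap is 5 larger than the previous one.
Next gap: 33 days. Dec 22 1996 + 33 days = Jan 24 1997.
Next gap: 38 days. Jan 24 1997 + 38 days = Mar 3 1997.
Next gap: 43 days. Mar 3 1997 + 43 days = Apr 15 1997.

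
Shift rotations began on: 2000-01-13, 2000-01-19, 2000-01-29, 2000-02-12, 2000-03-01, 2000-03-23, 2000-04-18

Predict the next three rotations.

2000-05-18, 2000-06-21, 2000-07-29

Gaps: 6, 10, 14, 18, 22, 26 days — each gap is 4 larger than the previous one.
Next gap: 30 days. 2000-04-18 + 30 days = 2000-05-18.
Next gap: 34 days. 2000-05-18 + 34 days = 2000-06-21.
Next gap: 38 days. 2000-06-21 + 38 days = 2000-07-29.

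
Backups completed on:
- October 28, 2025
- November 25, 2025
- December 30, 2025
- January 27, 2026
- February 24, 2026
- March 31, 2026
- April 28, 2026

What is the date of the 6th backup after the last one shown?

October 27, 2026

These are Tuesdays with 28, 35, 28, 28, 35, 28-day gaps.
Each is the final Tuesday of its month — December 30, 2025 is past the 28th, so '4th Tuesday' doesn't fit.
Last Tuesday of May 2026: May 26, 2026.
Last Tuesday of June 2026: June 30, 2026.
Last Tuesday of July 2026: July 28, 2026.
August 2026 ends with Tuesday August 25, 2026.
September 2026 ends with Tuesday September 29, 2026.
October 2026 ends with Tuesday October 27, 2026.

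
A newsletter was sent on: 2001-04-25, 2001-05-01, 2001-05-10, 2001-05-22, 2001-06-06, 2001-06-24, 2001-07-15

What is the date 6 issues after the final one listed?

The spacing grows by 3 each time: 6, 9, 12, 15, 18, 21 days.
Next gap: 24 days. 2001-07-15 + 24 days = 2001-08-08.
Next gap: 27 days. 2001-08-08 + 27 days = 2001-09-04.
Next gap: 30 days. 2001-09-04 + 30 days = 2001-10-04.
Next gap: 33 days. 2001-10-04 + 33 days = 2001-11-06.
Next gap: 36 days. 2001-11-06 + 36 days = 2001-12-12.
Next gap: 39 days. 2001-12-12 + 39 days = 2002-01-20.

2002-01-20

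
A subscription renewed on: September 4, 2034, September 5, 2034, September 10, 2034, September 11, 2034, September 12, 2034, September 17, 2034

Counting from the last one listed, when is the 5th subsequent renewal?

September 26, 2034

The gap pattern 1, 5, 1, 1, 5 repeats every 3 events.
These are the Mondays, Tuesdays and Sundays of each week.
The following Monday is September 18, 2034.
The following Tuesday is September 19, 2034.
Next Sunday: September 24, 2034.
Next Monday: September 25, 2034.
The following Tuesday is September 26, 2034.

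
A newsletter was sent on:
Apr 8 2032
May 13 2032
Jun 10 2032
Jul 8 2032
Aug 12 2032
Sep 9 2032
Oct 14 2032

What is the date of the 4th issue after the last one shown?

All dates are Thursdays, 35, 28, 28, 35, 28, 35 days apart.
Specifically, the 2nd Thursday of each month.
2nd Thursday of November 2032: Nov 11 2032.
2nd Thursday of December 2032: Dec 9 2032.
2nd Thursday of January 2033: Jan 13 2033.
2nd Thursday of February 2033: Feb 10 2033.

Feb 10 2033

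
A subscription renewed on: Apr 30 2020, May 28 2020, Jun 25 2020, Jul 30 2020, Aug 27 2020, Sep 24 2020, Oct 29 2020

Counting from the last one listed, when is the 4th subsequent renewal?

Feb 25 2021

All Thursdays; the gaps (28, 28, 35, 28, 28, 35) vary with month length.
This is the last Thursday of each month.
Last Thursday of November 2020: Nov 26 2020.
December 2020 ends with Thursday Dec 31 2020.
January 2021 ends with Thursday Jan 28 2021.
Last Thursday of February 2021: Feb 25 2021.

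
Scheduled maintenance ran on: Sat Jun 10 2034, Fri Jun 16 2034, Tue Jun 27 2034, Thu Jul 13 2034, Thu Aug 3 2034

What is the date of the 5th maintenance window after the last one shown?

Tue Jan 30 2035

The spacing grows by 5 each time: 6, 11, 16, 21 days.
Next gap: 26 days. Thu Aug 3 2034 + 26 days = Tue Aug 29 2034.
Next gap: 31 days. Tue Aug 29 2034 + 31 days = Fri Sep 29 2034.
Next gap: 36 days. Fri Sep 29 2034 + 36 days = Sat Nov 4 2034.
Next gap: 41 days. Sat Nov 4 2034 + 41 days = Fri Dec 15 2034.
Next gap: 46 days. Fri Dec 15 2034 + 46 days = Tue Jan 30 2035.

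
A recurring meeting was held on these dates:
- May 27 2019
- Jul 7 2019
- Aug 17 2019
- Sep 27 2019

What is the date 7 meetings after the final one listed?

The spacing is 41, 41, 41 days — always 41 days.
Sep 27 2019 + 41 days = Nov 7 2019.
Nov 7 2019 + 41 days = Dec 18 2019.
Dec 18 2019 + 41 days = Jan 28 2020.
Jan 28 2020 + 41 days = Mar 9 2020.
Mar 9 2020 + 41 days = Apr 19 2020.
Apr 19 2020 + 41 days = May 30 2020.
May 30 2020 + 41 days = Jul 10 2020.

Jul 10 2020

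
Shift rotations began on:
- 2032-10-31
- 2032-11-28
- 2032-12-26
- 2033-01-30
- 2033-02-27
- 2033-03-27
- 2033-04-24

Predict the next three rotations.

These are Sundays with 28, 28, 35, 28, 28, 28-day gaps.
Each is the final Sunday of its month — 2032-10-31 is past the 28th, so '4th Sunday' doesn't fit.
May 2033 ends with Sunday 2033-05-29.
June 2033 ends with Sunday 2033-06-26.
July 2033 ends with Sunday 2033-07-31.

2033-05-29, 2033-06-26, 2033-07-31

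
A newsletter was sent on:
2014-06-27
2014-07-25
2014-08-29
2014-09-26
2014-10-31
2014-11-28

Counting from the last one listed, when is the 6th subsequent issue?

2015-05-29

All Fridays; the gaps (28, 35, 28, 35, 28) vary with month length.
This is the last Friday of each month.
December 2014 ends with Friday 2014-12-26.
Last Friday of January 2015: 2015-01-30.
Last Friday of February 2015: 2015-02-27.
Last Friday of March 2015: 2015-03-27.
Last Friday of April 2015: 2015-04-24.
Last Friday of May 2015: 2015-05-29.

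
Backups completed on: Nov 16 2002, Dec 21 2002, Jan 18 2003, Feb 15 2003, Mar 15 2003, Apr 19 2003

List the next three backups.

May 17 2003, Jun 21 2003, Jul 19 2003

Gaps: 35, 28, 28, 28, 35 days — a mix of 28 and 35. Every date is a Saturday.
Each is the 3rd Saturday of its month.
May 2003 — 3rd Saturday is May 17 2003.
June 2003 — 3rd Saturday is Jun 21 2003.
July 2003 — 3rd Saturday is Jul 19 2003.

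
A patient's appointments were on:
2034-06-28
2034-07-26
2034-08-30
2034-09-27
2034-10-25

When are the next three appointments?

2034-11-29, 2034-12-27, 2035-01-31

All Wednesdays; the gaps (28, 35, 28, 28) vary with month length.
This is the last Wednesday of each month.
Last Wednesday of November 2034: 2034-11-29.
December 2034 ends with Wednesday 2034-12-27.
Last Wednesday of January 2035: 2035-01-31.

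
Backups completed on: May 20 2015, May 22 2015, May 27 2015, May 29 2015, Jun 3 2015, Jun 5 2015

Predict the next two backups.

The gap pattern 2, 5, 2, 5, 2 repeats every 2 events.
These are the Wednesdays and Fridays of each week.
The following Wednesday is Jun 10 2015.
Next Friday: Jun 12 2015.

Jun 10 2015, Jun 12 2015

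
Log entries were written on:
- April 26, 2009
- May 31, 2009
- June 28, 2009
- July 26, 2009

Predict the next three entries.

August 30, 2009; September 27, 2009; October 25, 2009

All Sundays; the gaps (35, 28, 28) vary with month length.
This is the last Sunday of each month.
Last Sunday of August 2009: August 30, 2009.
Last Sunday of September 2009: September 27, 2009.
October 2009 ends with Sunday October 25, 2009.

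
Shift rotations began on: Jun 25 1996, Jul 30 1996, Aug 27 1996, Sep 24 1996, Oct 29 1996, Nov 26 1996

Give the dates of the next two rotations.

Every date is a Tuesday; gaps 35, 28, 28, 35, 28 days.
Each is the last Tuesday of its month (at least one falls on the 29th or later, ruling out '4th Tuesday').
Last Tuesday of December 1996: Dec 31 1996.
Last Tuesday of January 1997: Jan 28 1997.

Dec 31 1996, Jan 28 1997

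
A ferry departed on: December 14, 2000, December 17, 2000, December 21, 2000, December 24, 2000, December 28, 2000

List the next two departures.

Every event lands on a Thursday or Sunday (gaps cycle 3, 4, 3, 4).
So the schedule is: every Thursday and Sunday.
Next Sunday: December 31, 2000.
The following Thursday is January 4, 2001.

December 31, 2000; January 4, 2001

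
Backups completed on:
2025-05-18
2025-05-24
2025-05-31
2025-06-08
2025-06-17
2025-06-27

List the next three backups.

Gaps: 6, 7, 8, 9, 10 days — each gap is 1 larger than the previous one.
Next gap: 11 days. 2025-06-27 + 11 days = 2025-07-08.
Next gap: 12 days. 2025-07-08 + 12 days = 2025-07-20.
Next gap: 13 days. 2025-07-20 + 13 days = 2025-08-02.

2025-07-08, 2025-07-20, 2025-08-02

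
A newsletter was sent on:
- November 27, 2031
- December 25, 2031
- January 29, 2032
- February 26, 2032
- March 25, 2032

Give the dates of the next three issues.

April 29, 2032; May 27, 2032; June 24, 2032

These are Thursdays with 28, 35, 28, 28-day gaps.
Each is the final Thursday of its month — January 29, 2032 is past the 28th, so '4th Thursday' doesn't fit.
April 2032 ends with Thursday April 29, 2032.
May 2032 ends with Thursday May 27, 2032.
June 2032 ends with Thursday June 24, 2032.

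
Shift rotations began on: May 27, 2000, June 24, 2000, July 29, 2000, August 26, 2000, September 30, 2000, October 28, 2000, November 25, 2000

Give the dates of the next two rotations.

December 30, 2000; January 27, 2001

These are Saturdays with 28, 35, 28, 35, 28, 28-day gaps.
Each is the final Saturday of its month — July 29, 2000 is past the 28th, so '4th Saturday' doesn't fit.
Last Saturday of December 2000: December 30, 2000.
January 2001 ends with Saturday January 27, 2001.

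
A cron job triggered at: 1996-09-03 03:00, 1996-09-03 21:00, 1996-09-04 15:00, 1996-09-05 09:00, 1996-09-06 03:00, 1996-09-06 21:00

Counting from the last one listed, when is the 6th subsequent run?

Spacing: 18, 18, 18, 18, 18 h — constant 18 h.
1996-09-06 21:00 + 18 h = 1996-09-07 15:00.
1996-09-07 15:00 + 18 h = 1996-09-08 09:00.
1996-09-08 09:00 + 18 h = 1996-09-09 03:00.
1996-09-09 03:00 + 18 h = 1996-09-09 21:00.
1996-09-09 21:00 + 18 h = 1996-09-10 15:00.
1996-09-10 15:00 + 18 h = 1996-09-11 09:00.

1996-09-11 09:00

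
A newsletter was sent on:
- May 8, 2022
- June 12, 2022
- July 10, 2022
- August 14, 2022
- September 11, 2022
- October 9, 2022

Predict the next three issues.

All dates are Sundays, 35, 28, 35, 28, 28 days apart.
Specifically, the 2nd Sunday of each month.
2nd Sunday of November 2022: November 13, 2022.
December 2022 — 2nd Sunday is December 11, 2022.
January 2023 — 2nd Sunday is January 8, 2023.

November 13, 2022; December 11, 2022; January 8, 2023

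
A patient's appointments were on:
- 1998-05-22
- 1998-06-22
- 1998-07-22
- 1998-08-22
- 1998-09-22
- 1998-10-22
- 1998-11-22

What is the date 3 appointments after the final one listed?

The day-of-month is always 22 (31, 30, 31, 31, 30, 31 days between events).
So this recurs on the 22nd of each month.
December 1998: 1998-12-22.
Next: January 1999 → 1999-01-22.
February 1999: 1999-02-22.

1999-02-22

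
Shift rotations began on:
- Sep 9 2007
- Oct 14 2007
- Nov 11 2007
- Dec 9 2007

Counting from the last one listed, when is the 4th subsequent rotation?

Apr 13 2008

These are Sundays at 28- or 35-day spacing (35, 28, 28).
The pattern: 2nd Sunday of the month.
January 2008 — 2nd Sunday is Jan 13 2008.
February 2008 — 2nd Sunday is Feb 10 2008.
March 2008 — 2nd Sunday is Mar 9 2008.
2nd Sunday of April 2008: Apr 13 2008.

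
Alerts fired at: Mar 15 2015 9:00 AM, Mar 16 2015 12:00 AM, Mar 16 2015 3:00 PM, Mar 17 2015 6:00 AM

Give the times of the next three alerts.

Mar 17 2015 9:00 PM, Mar 18 2015 12:00 PM, Mar 19 2015 3:00 AM

The interval is a steady 15 hours (15, 15, 15).
Mar 17 2015 6:00 AM + 15 h = Mar 17 2015 9:00 PM.
Mar 17 2015 9:00 PM + 15 h = Mar 18 2015 12:00 PM.
Mar 18 2015 12:00 PM + 15 h = Mar 19 2015 3:00 AM.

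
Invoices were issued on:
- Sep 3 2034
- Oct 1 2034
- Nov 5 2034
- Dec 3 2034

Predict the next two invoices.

All dates are Sundays, 28, 35, 28 days apart.
Specifically, the 1st Sunday of each month.
January 2035 — 1st Sunday is Jan 7 2035.
February 2035 — 1st Sunday is Feb 4 2035.

Jan 7 2035, Feb 4 2035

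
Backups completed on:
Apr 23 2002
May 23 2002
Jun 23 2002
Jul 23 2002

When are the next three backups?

Aug 23 2002, Sep 23 2002, Oct 23 2002

Gaps: 30, 31, 30 days — not constant. Every event is on the 23rd of the month.
Pattern: the 23rd of each month.
Next: August 2002 → Aug 23 2002.
September 2002: Sep 23 2002.
Next: October 2002 → Oct 23 2002.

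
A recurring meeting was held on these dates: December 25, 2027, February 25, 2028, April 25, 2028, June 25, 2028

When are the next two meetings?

August 25, 2028; October 25, 2028

Gaps: 62, 60, 61 days — not constant. Every event is on the 25th of the month.
Pattern: the 25th of every 2 months.
Next: August 2028 → August 25, 2028.
October 2028: October 25, 2028.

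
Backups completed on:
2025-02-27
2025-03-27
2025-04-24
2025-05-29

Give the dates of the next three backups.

Every date is a Thursday; gaps 28, 28, 35 days.
Each is the last Thursday of its month (at least one falls on the 29th or later, ruling out '4th Thursday').
June 2025 ends with Thursday 2025-06-26.
July 2025 ends with Thursday 2025-07-31.
August 2025 ends with Thursday 2025-08-28.

2025-06-26, 2025-07-31, 2025-08-28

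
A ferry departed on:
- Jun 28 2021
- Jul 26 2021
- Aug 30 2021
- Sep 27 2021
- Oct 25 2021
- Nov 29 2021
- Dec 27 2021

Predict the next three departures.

Jan 31 2022, Feb 28 2022, Mar 28 2022

Every date is a Monday; gaps 28, 35, 28, 28, 35, 28 days.
Each is the last Monday of its month (at least one falls on the 29th or later, ruling out '4th Monday').
Last Monday of January 2022: Jan 31 2022.
Last Monday of February 2022: Feb 28 2022.
Last Monday of March 2022: Mar 28 2022.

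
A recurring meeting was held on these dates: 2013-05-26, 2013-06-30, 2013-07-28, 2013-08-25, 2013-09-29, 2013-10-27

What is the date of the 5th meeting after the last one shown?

2014-03-30

All Sundays; the gaps (35, 28, 28, 35, 28) vary with month length.
This is the last Sunday of each month.
Last Sunday of November 2013: 2013-11-24.
December 2013 ends with Sunday 2013-12-29.
Last Sunday of January 2014: 2014-01-26.
February 2014 ends with Sunday 2014-02-23.
Last Sunday of March 2014: 2014-03-30.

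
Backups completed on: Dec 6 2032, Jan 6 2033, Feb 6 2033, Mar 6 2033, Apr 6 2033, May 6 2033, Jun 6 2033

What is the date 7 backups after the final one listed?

Jan 6 2034

The day-of-month is always 6 (31, 31, 28, 31, 30, 31 days between events).
So this recurs on the 6th of each month.
Next: July 2033 → Jul 6 2033.
August 2033: Aug 6 2033.
September 2033: Sep 6 2033.
Next: October 2033 → Oct 6 2033.
Next: November 2033 → Nov 6 2033.
Next: December 2033 → Dec 6 2033.
January 2034: Jan 6 2034.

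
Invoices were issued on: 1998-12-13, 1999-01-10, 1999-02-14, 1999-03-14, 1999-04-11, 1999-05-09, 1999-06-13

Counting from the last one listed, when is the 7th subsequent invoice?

All dates are Sundays, 28, 35, 28, 28, 28, 35 days apart.
Specifically, the 2nd Sunday of each month.
2nd Sunday of July 1999: 1999-07-11.
August 1999 — 2nd Sunday is 1999-08-08.
September 1999 — 2nd Sunday is 1999-09-12.
October 1999 — 2nd Sunday is 1999-10-10.
2nd Sunday of November 1999: 1999-11-14.
December 1999 — 2nd Sunday is 1999-12-12.
2nd Sunday of January 2000: 2000-01-09.

2000-01-09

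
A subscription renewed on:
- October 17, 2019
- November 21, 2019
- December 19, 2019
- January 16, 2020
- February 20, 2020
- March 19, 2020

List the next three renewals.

April 16, 2020; May 21, 2020; June 18, 2020

Gaps: 35, 28, 28, 35, 28 days — a mix of 28 and 35. Every date is a Thursday.
Each is the 3rd Thursday of its month.
3rd Thursday of April 2020: April 16, 2020.
May 2020 — 3rd Thursday is May 21, 2020.
June 2020 — 3rd Thursday is June 18, 2020.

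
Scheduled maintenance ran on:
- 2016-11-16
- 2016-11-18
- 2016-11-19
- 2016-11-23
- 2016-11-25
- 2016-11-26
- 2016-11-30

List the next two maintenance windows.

2016-12-02, 2016-12-03

Gaps: 2, 1, 4, 2, 1, 4 days — not constant, but cyclic with period 3.
The events fall on every Wednesday, Friday and Saturday.
The following Friday is 2016-12-02.
Next Saturday: 2016-12-03.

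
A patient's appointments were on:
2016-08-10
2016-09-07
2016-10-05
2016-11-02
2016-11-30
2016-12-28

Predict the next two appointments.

2017-01-25, 2017-02-22

Gaps between consecutive events: 28, 28, 28, 28, 28 days — a constant 28-day interval.
2016-12-28 + 28 days = 2017-01-25.
2017-01-25 + 28 days = 2017-02-22.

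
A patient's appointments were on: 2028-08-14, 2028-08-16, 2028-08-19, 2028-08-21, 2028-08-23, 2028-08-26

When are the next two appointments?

2028-08-28, 2028-08-30

Gaps: 2, 3, 2, 2, 3 days — not constant, but cyclic with period 3.
The events fall on every Monday, Wednesday and Saturday.
Next Monday: 2028-08-28.
Next Wednesday: 2028-08-30.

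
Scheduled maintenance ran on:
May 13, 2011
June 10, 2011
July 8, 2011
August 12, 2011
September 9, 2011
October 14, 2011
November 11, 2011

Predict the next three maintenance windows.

December 9, 2011; January 13, 2012; February 10, 2012

Gaps: 28, 28, 35, 28, 35, 28 days — a mix of 28 and 35. Every date is a Friday.
Each is the 2nd Friday of its month.
2nd Friday of December 2011: December 9, 2011.
January 2012 — 2nd Friday is January 13, 2012.
2nd Friday of February 2012: February 10, 2012.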